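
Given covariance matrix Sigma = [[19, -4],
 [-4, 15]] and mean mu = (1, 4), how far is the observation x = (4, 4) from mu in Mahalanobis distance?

Step 1 — centre the observation: (x - mu) = (3, 0).

Step 2 — invert Sigma. det(Sigma) = 19·15 - (-4)² = 269.
  Sigma^{-1} = (1/det) · [[d, -b], [-b, a]] = [[0.0558, 0.0149],
 [0.0149, 0.0706]].

Step 3 — form the quadratic (x - mu)^T · Sigma^{-1} · (x - mu):
  Sigma^{-1} · (x - mu) = (0.1673, 0.0446).
  (x - mu)^T · [Sigma^{-1} · (x - mu)] = (3)·(0.1673) + (0)·(0.0446) = 0.5019.

Step 4 — take square root: d = √(0.5019) ≈ 0.7084.

d(x, mu) = √(0.5019) ≈ 0.7084


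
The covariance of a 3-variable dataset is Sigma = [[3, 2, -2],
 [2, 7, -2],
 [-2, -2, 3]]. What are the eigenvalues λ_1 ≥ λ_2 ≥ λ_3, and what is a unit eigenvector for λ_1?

Step 1 — characteristic polynomial p(λ) = det(λI - Sigma) = λ³ - tr·λ² + c_1·λ - det, where tr = trace, c_1 = sum of the principal 2×2 minors, det = det(Sigma):
  tr = 3 + 7 + 3 = 13,
  c_1 = (3·7 - (2)²) + (3·3 - (-2)²) + (7·3 - (-2)²) = 17 + 5 + 17 = 39,
  det = 3·(7·3 - (-2)²) - (2)·((2)·3 - (-2)·(-2)) + (-2)·((2)·(-2) - 7·(-2)) = 3·(17) - (2)·(2) + (-2)·(10) = 27.
  So p(λ) = λ³ - 13λ² + 39λ - 27.
Step 2 — look for an integer root (rational root theorem: any rational root is an integer divisor of 27). Testing λ = 1:
  p(1) = 1 - 13 + 39 - 27 = 0  ✓
  Dividing out (λ - 1): p(λ) = (λ - 1)(λ² - 12λ + 27).
Step 3 — remaining eigenvalues from the quadratic λ² - 12λ + 27 = 0:
  Δ = 12² - 4·27 = 144 - 108 = 36,  λ = (12 ± √36)/2 = (12 ± 6)/2 = 9 or 3.
  Sorted: λ_1 = 9,  λ_2 = 3,  λ_3 = 1  (check: sum = 13 = tr ✓).

Step 4 — unit eigenvector for λ_1 = 9: v spans the null space of (Sigma - λ_1 I), whose rows are
  r_1 = (-6, 2, -2),  r_2 = (2, -2, -2),  r_3 = (-2, -2, -6).
  v is orthogonal to every row, so take v ∝ r_1 × r_2 = ((2)·(-2) - (-2)·(-2), (-2)·(2) - (-6)·(-2), (-6)·(-2) - (2)·(2)) = (-8, -16, 8).
  Rescale (divide by 8; multiply by -1 so the first nonzero entry is positive): u = (1, 2, -1).
  ||u|| = √((1)² + (2)² + (-1)²) = √(6) ≈ 2.4495,  v_1 = u/||u|| ≈ (0.4082, 0.8165, -0.4082) (||v_1|| = 1).

λ_1 = 9,  λ_2 = 3,  λ_3 = 1;  v_1 ≈ (0.4082, 0.8165, -0.4082)


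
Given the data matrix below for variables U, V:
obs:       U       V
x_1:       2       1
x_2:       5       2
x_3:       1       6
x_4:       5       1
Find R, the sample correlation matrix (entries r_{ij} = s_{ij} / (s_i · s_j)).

Step 1 — column means:
  mean(U) = (2 + 5 + 1 + 5) / 4 = 13/4 = 3.25
  mean(V) = (1 + 2 + 6 + 1) / 4 = 10/4 = 2.5

Step 2 — sample variances and covariances s[i,j] = (1/(n-1)) · Σ_k (x_{k,i} - mean_i) · (x_{k,j} - mean_j), with n-1 = 3:
  s[U,U] = ((-1.25)·(-1.25) + (1.75)·(1.75) + (-2.25)·(-2.25) + (1.75)·(1.75)) / 3 = 12.75/3 = 4.25
  s[U,V] = ((-1.25)·(-1.5) + (1.75)·(-0.5) + (-2.25)·(3.5) + (1.75)·(-1.5)) / 3 = -9.5/3 = -3.1667
  s[V,V] = ((-1.5)·(-1.5) + (-0.5)·(-0.5) + (3.5)·(3.5) + (-1.5)·(-1.5)) / 3 = 17/3 = 5.6667
  Sample standard deviations s_i = √(s[i,i]):
  s(U) = √(4.25) = 2.0616
  s(V) = √(5.6667) = 2.3805

Step 3 — r_{ij} = s_{ij} / (s_i · s_j):
  r[U,U] = 1 (diagonal).
  r[U,V] = -3.1667 / (2.0616 · 2.3805) = -3.1667 / 4.9075 = -0.6453
  r[V,V] = 1 (diagonal).

R is symmetric with unit diagonal. Assembling:

R = [[1, -0.6453],
 [-0.6453, 1]]


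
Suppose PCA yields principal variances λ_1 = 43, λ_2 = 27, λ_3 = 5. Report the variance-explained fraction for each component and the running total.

Step 1 — total variance = trace(Sigma) = Σ λ_i = 43 + 27 + 5 = 75.

Step 2 — fraction explained by component i = λ_i / Σ λ:
  PC1: 43/75 = 0.5733
  PC2: 27/75 = 0.36
  PC3: 5/75 = 0.0667

Step 3 — cumulative fraction after k components = (λ_1 + ... + λ_k) / Σ λ:
  k = 1: 43/75 = 0.5733
  k = 2: (43 + 27)/75 = 70/75 = 0.9333
  k = 3: (43 + 27 + 5)/75 = 75/75 = 1

Summary (fraction, with percent):

explained: PC1 0.5733 (57.33%), PC2 0.36 (36%), PC3 0.0667 (6.67%);  cumulative: 0.5733, 0.9333, 1


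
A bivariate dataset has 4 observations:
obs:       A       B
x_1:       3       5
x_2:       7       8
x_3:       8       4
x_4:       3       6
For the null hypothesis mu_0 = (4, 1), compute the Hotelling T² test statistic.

Step 1 — sample mean vector:
  mean(A) = (3 + 7 + 8 + 3) / 4 = 21/4 = 5.25
  mean(B) = (5 + 8 + 4 + 6) / 4 = 23/4 = 5.75
  x̄ = (5.25, 5.75),  deviation x̄ - mu_0 = (5.25, 5.75) - (4, 1) = (1.25, 4.75).

Step 2 — sample covariance matrix, S[i,j] = (1/(n-1)) · Σ_k (x_{k,i} - mean_i) · (x_{k,j} - mean_j), divisor n-1 = 3:
  S[A,A] = ((-2.25)·(-2.25) + (1.75)·(1.75) + (2.75)·(2.75) + (-2.25)·(-2.25)) / 3 = 20.75/3 = 6.9167
  S[A,B] = ((-2.25)·(-0.75) + (1.75)·(2.25) + (2.75)·(-1.75) + (-2.25)·(0.25)) / 3 = 0.25/3 = 0.0833
  S[B,B] = ((-0.75)·(-0.75) + (2.25)·(2.25) + (-1.75)·(-1.75) + (0.25)·(0.25)) / 3 = 8.75/3 = 2.9167
  S = [[6.9167, 0.0833],
 [0.0833, 2.9167]].

Step 3 — invert S. det(S) = 6.9167·2.9167 - (0.0833)² = 20.1667.
  S^{-1} = (1/det) · [[d, -b], [-b, a]] = [[0.1446, -0.0041],
 [-0.0041, 0.343]].

Step 4 — quadratic form (x̄ - mu_0)^T · S^{-1} · (x̄ - mu_0):
  S^{-1} · (x̄ - mu_0) = (0.1612, 1.624),
  (x̄ - mu_0)^T · [...] = (1.25)·(0.1612) + (4.75)·(1.624) = 7.9153.

Step 5 — scale by n: T² = 4 · 7.9153 = 31.6612.

T² ≈ 31.6612


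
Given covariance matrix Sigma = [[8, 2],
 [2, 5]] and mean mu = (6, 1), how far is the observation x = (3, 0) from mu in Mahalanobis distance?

Step 1 — centre the observation: (x - mu) = (-3, -1).

Step 2 — invert Sigma. det(Sigma) = 8·5 - (2)² = 36.
  Sigma^{-1} = (1/det) · [[d, -b], [-b, a]] = [[0.1389, -0.0556],
 [-0.0556, 0.2222]].

Step 3 — form the quadratic (x - mu)^T · Sigma^{-1} · (x - mu):
  Sigma^{-1} · (x - mu) = (-0.3611, -0.0556).
  (x - mu)^T · [Sigma^{-1} · (x - mu)] = (-3)·(-0.3611) + (-1)·(-0.0556) = 1.1389.

Step 4 — take square root: d = √(1.1389) ≈ 1.0672.

d(x, mu) = √(1.1389) ≈ 1.0672


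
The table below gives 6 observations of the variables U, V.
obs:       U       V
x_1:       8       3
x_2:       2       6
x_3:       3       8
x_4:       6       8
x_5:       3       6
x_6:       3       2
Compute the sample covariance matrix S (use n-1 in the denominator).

Step 1 — column means:
  mean(U) = (8 + 2 + 3 + 6 + 3 + 3) / 6 = 25/6 = 4.1667
  mean(V) = (3 + 6 + 8 + 8 + 6 + 2) / 6 = 33/6 = 5.5

Step 2 — sample covariance S[i,j] = (1/(n-1)) · Σ_k (x_{k,i} - mean_i) · (x_{k,j} - mean_j), with n-1 = 5.
  S[U,U] = ((3.8333)·(3.8333) + (-2.1667)·(-2.1667) + (-1.1667)·(-1.1667) + (1.8333)·(1.8333) + (-1.1667)·(-1.1667) + (-1.1667)·(-1.1667)) / 5 = 26.8333/5 = 5.3667
  S[U,V] = ((3.8333)·(-2.5) + (-2.1667)·(0.5) + (-1.1667)·(2.5) + (1.8333)·(2.5) + (-1.1667)·(0.5) + (-1.1667)·(-3.5)) / 5 = -5.5/5 = -1.1
  S[V,V] = ((-2.5)·(-2.5) + (0.5)·(0.5) + (2.5)·(2.5) + (2.5)·(2.5) + (0.5)·(0.5) + (-3.5)·(-3.5)) / 5 = 31.5/5 = 6.3

S is symmetric (S[j,i] = S[i,j]). Assembling:

S = [[5.3667, -1.1],
 [-1.1, 6.3]]


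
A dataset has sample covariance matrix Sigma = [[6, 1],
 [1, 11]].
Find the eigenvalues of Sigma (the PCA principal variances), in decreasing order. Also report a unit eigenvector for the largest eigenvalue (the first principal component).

Step 1 — characteristic polynomial of 2×2 Sigma:
  det(Sigma - λI) = λ² - trace · λ + det = 0.
  trace = 6 + 11 = 17, det = 6·11 - (1)² = 65.
Step 2 — discriminant:
  Δ = trace² - 4·det = 289 - 260 = 29.
Step 3 — eigenvalues:
  λ = (trace ± √Δ)/2 = (17 ± 5.3852)/2,
  λ_1 = 11.1926,  λ_2 = 5.8074.

Step 4 — unit eigenvector for λ_1: solve (Sigma - λ_1 I)v = 0. First row:
  (6 - 11.1926)·v_x + (1)·v_y = 0, i.e. (-5.1926)·v_x + (1)·v_y = 0,
  so v ∝ (b, λ_1 - a) = (1, 5.1926) = u.
  ||u|| = √((1)² + (5.1926)²) = √(27.9629) ≈ 5.288,
  v_1 = u/||u|| ≈ (0.1891, 0.982) (||v_1|| = 1).

λ_1 = 11.1926,  λ_2 = 5.8074;  v_1 ≈ (0.1891, 0.982)


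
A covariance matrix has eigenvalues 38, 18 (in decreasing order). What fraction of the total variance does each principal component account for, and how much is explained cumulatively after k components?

Step 1 — total variance = trace(Sigma) = Σ λ_i = 38 + 18 = 56.

Step 2 — fraction explained by component i = λ_i / Σ λ:
  PC1: 38/56 = 0.6786
  PC2: 18/56 = 0.3214

Step 3 — cumulative fraction after k components = (λ_1 + ... + λ_k) / Σ λ:
  k = 1: 38/56 = 0.6786
  k = 2: (38 + 18)/56 = 56/56 = 1

Summary (fraction, with percent):

explained: PC1 0.6786 (67.86%), PC2 0.3214 (32.14%);  cumulative: 0.6786, 1


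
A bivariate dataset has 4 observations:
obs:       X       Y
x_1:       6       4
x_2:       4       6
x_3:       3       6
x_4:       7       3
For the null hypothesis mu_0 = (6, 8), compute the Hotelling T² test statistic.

Step 1 — sample mean vector:
  mean(X) = (6 + 4 + 3 + 7) / 4 = 20/4 = 5
  mean(Y) = (4 + 6 + 6 + 3) / 4 = 19/4 = 4.75
  x̄ = (5, 4.75),  deviation x̄ - mu_0 = (5, 4.75) - (6, 8) = (-1, -3.25).

Step 2 — sample covariance matrix, S[i,j] = (1/(n-1)) · Σ_k (x_{k,i} - mean_i) · (x_{k,j} - mean_j), divisor n-1 = 3:
  S[X,X] = ((1)·(1) + (-1)·(-1) + (-2)·(-2) + (2)·(2)) / 3 = 10/3 = 3.3333
  S[X,Y] = ((1)·(-0.75) + (-1)·(1.25) + (-2)·(1.25) + (2)·(-1.75)) / 3 = -8/3 = -2.6667
  S[Y,Y] = ((-0.75)·(-0.75) + (1.25)·(1.25) + (1.25)·(1.25) + (-1.75)·(-1.75)) / 3 = 6.75/3 = 2.25
  S = [[3.3333, -2.6667],
 [-2.6667, 2.25]].

Step 3 — invert S. det(S) = 3.3333·2.25 - (-2.6667)² = 0.3889.
  S^{-1} = (1/det) · [[d, -b], [-b, a]] = [[5.7857, 6.8571],
 [6.8571, 8.5714]].

Step 4 — quadratic form (x̄ - mu_0)^T · S^{-1} · (x̄ - mu_0):
  S^{-1} · (x̄ - mu_0) = (-28.0714, -34.7143),
  (x̄ - mu_0)^T · [...] = (-1)·(-28.0714) + (-3.25)·(-34.7143) = 140.8929.

Step 5 — scale by n: T² = 4 · 140.8929 = 563.5714.

T² ≈ 563.5714


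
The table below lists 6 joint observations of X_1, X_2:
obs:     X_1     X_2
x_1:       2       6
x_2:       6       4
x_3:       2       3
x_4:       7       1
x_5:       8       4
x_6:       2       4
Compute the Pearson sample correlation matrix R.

Step 1 — column means:
  mean(X_1) = (2 + 6 + 2 + 7 + 8 + 2) / 6 = 27/6 = 4.5
  mean(X_2) = (6 + 4 + 3 + 1 + 4 + 4) / 6 = 22/6 = 3.6667

Step 2 — sample variances and covariances s[i,j] = (1/(n-1)) · Σ_k (x_{k,i} - mean_i) · (x_{k,j} - mean_j), with n-1 = 5:
  s[X_1,X_1] = ((-2.5)·(-2.5) + (1.5)·(1.5) + (-2.5)·(-2.5) + (2.5)·(2.5) + (3.5)·(3.5) + (-2.5)·(-2.5)) / 5 = 39.5/5 = 7.9
  s[X_1,X_2] = ((-2.5)·(2.3333) + (1.5)·(0.3333) + (-2.5)·(-0.6667) + (2.5)·(-2.6667) + (3.5)·(0.3333) + (-2.5)·(0.3333)) / 5 = -10/5 = -2
  s[X_2,X_2] = ((2.3333)·(2.3333) + (0.3333)·(0.3333) + (-0.6667)·(-0.6667) + (-2.6667)·(-2.6667) + (0.3333)·(0.3333) + (0.3333)·(0.3333)) / 5 = 13.3333/5 = 2.6667
  Sample standard deviations s_i = √(s[i,i]):
  s(X_1) = √(7.9) = 2.8107
  s(X_2) = √(2.6667) = 1.633

Step 3 — r_{ij} = s_{ij} / (s_i · s_j):
  r[X_1,X_1] = 1 (diagonal).
  r[X_1,X_2] = -2 / (2.8107 · 1.633) = -2 / 4.5898 = -0.4357
  r[X_2,X_2] = 1 (diagonal).

R is symmetric with unit diagonal. Assembling:

R = [[1, -0.4357],
 [-0.4357, 1]]


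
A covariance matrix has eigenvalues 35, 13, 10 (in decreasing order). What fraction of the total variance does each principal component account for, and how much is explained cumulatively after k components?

Step 1 — total variance = trace(Sigma) = Σ λ_i = 35 + 13 + 10 = 58.

Step 2 — fraction explained by component i = λ_i / Σ λ:
  PC1: 35/58 = 0.6034
  PC2: 13/58 = 0.2241
  PC3: 10/58 = 0.1724

Step 3 — cumulative fraction after k components = (λ_1 + ... + λ_k) / Σ λ:
  k = 1: 35/58 = 0.6034
  k = 2: (35 + 13)/58 = 48/58 = 0.8276
  k = 3: (35 + 13 + 10)/58 = 58/58 = 1

Summary (fraction, with percent):

explained: PC1 0.6034 (60.34%), PC2 0.2241 (22.41%), PC3 0.1724 (17.24%);  cumulative: 0.6034, 0.8276, 1


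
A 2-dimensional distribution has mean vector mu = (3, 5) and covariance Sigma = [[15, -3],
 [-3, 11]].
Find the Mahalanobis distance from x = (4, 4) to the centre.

Step 1 — centre the observation: (x - mu) = (1, -1).

Step 2 — invert Sigma. det(Sigma) = 15·11 - (-3)² = 156.
  Sigma^{-1} = (1/det) · [[d, -b], [-b, a]] = [[0.0705, 0.0192],
 [0.0192, 0.0962]].

Step 3 — form the quadratic (x - mu)^T · Sigma^{-1} · (x - mu):
  Sigma^{-1} · (x - mu) = (0.0513, -0.0769).
  (x - mu)^T · [Sigma^{-1} · (x - mu)] = (1)·(0.0513) + (-1)·(-0.0769) = 0.1282.

Step 4 — take square root: d = √(0.1282) ≈ 0.3581.

d(x, mu) = √(0.1282) ≈ 0.3581


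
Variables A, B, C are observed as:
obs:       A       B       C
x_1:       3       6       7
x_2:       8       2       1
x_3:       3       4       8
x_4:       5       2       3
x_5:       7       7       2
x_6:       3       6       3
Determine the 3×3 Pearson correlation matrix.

Step 1 — column means:
  mean(A) = (3 + 8 + 3 + 5 + 7 + 3) / 6 = 29/6 = 4.8333
  mean(B) = (6 + 2 + 4 + 2 + 7 + 6) / 6 = 27/6 = 4.5
  mean(C) = (7 + 1 + 8 + 3 + 2 + 3) / 6 = 24/6 = 4

Step 2 — sample variances and covariances s[i,j] = (1/(n-1)) · Σ_k (x_{k,i} - mean_i) · (x_{k,j} - mean_j), with n-1 = 5:
  s[A,A] = ((-1.8333)·(-1.8333) + (3.1667)·(3.1667) + (-1.8333)·(-1.8333) + (0.1667)·(0.1667) + (2.1667)·(2.1667) + (-1.8333)·(-1.8333)) / 5 = 24.8333/5 = 4.9667
  s[A,B] = ((-1.8333)·(1.5) + (3.1667)·(-2.5) + (-1.8333)·(-0.5) + (0.1667)·(-2.5) + (2.1667)·(2.5) + (-1.8333)·(1.5)) / 5 = -7.5/5 = -1.5
  s[A,C] = ((-1.8333)·(3) + (3.1667)·(-3) + (-1.8333)·(4) + (0.1667)·(-1) + (2.1667)·(-2) + (-1.8333)·(-1)) / 5 = -25/5 = -5
  s[B,B] = ((1.5)·(1.5) + (-2.5)·(-2.5) + (-0.5)·(-0.5) + (-2.5)·(-2.5) + (2.5)·(2.5) + (1.5)·(1.5)) / 5 = 23.5/5 = 4.7
  s[B,C] = ((1.5)·(3) + (-2.5)·(-3) + (-0.5)·(4) + (-2.5)·(-1) + (2.5)·(-2) + (1.5)·(-1)) / 5 = 6/5 = 1.2
  s[C,C] = ((3)·(3) + (-3)·(-3) + (4)·(4) + (-1)·(-1) + (-2)·(-2) + (-1)·(-1)) / 5 = 40/5 = 8
  Sample standard deviations s_i = √(s[i,i]):
  s(A) = √(4.9667) = 2.2286
  s(B) = √(4.7) = 2.1679
  s(C) = √(8) = 2.8284

Step 3 — r_{ij} = s_{ij} / (s_i · s_j):
  r[A,A] = 1 (diagonal).
  r[A,B] = -1.5 / (2.2286 · 2.1679) = -1.5 / 4.8315 = -0.3105
  r[A,C] = -5 / (2.2286 · 2.8284) = -5 / 6.3034 = -0.7932
  r[B,B] = 1 (diagonal).
  r[B,C] = 1.2 / (2.1679 · 2.8284) = 1.2 / 6.1319 = 0.1957
  r[C,C] = 1 (diagonal).

R is symmetric with unit diagonal. Assembling:

R = [[1, -0.3105, -0.7932],
 [-0.3105, 1, 0.1957],
 [-0.7932, 0.1957, 1]]


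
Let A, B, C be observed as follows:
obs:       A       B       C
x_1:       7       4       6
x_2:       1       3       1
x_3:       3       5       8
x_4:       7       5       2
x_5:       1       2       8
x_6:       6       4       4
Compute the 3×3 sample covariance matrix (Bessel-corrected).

Step 1 — column means:
  mean(A) = (7 + 1 + 3 + 7 + 1 + 6) / 6 = 25/6 = 4.1667
  mean(B) = (4 + 3 + 5 + 5 + 2 + 4) / 6 = 23/6 = 3.8333
  mean(C) = (6 + 1 + 8 + 2 + 8 + 4) / 6 = 29/6 = 4.8333

Step 2 — sample covariance S[i,j] = (1/(n-1)) · Σ_k (x_{k,i} - mean_i) · (x_{k,j} - mean_j), with n-1 = 5.
  S[A,A] = ((2.8333)·(2.8333) + (-3.1667)·(-3.1667) + (-1.1667)·(-1.1667) + (2.8333)·(2.8333) + (-3.1667)·(-3.1667) + (1.8333)·(1.8333)) / 5 = 40.8333/5 = 8.1667
  S[A,B] = ((2.8333)·(0.1667) + (-3.1667)·(-0.8333) + (-1.1667)·(1.1667) + (2.8333)·(1.1667) + (-3.1667)·(-1.8333) + (1.8333)·(0.1667)) / 5 = 11.1667/5 = 2.2333
  S[A,C] = ((2.8333)·(1.1667) + (-3.1667)·(-3.8333) + (-1.1667)·(3.1667) + (2.8333)·(-2.8333) + (-3.1667)·(3.1667) + (1.8333)·(-0.8333)) / 5 = -7.8333/5 = -1.5667
  S[B,B] = ((0.1667)·(0.1667) + (-0.8333)·(-0.8333) + (1.1667)·(1.1667) + (1.1667)·(1.1667) + (-1.8333)·(-1.8333) + (0.1667)·(0.1667)) / 5 = 6.8333/5 = 1.3667
  S[B,C] = ((0.1667)·(1.1667) + (-0.8333)·(-3.8333) + (1.1667)·(3.1667) + (1.1667)·(-2.8333) + (-1.8333)·(3.1667) + (0.1667)·(-0.8333)) / 5 = -2.1667/5 = -0.4333
  S[C,C] = ((1.1667)·(1.1667) + (-3.8333)·(-3.8333) + (3.1667)·(3.1667) + (-2.8333)·(-2.8333) + (3.1667)·(3.1667) + (-0.8333)·(-0.8333)) / 5 = 44.8333/5 = 8.9667

S is symmetric (S[j,i] = S[i,j]). Assembling:

S = [[8.1667, 2.2333, -1.5667],
 [2.2333, 1.3667, -0.4333],
 [-1.5667, -0.4333, 8.9667]]


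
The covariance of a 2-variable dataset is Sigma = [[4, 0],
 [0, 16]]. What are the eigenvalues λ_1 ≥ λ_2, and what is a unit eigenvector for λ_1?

Step 1 — characteristic polynomial of 2×2 Sigma:
  det(Sigma - λI) = λ² - trace · λ + det = 0.
  trace = 4 + 16 = 20, det = 4·16 - (0)² = 64.
Step 2 — discriminant:
  Δ = trace² - 4·det = 400 - 256 = 144.
Step 3 — eigenvalues:
  λ = (trace ± √Δ)/2 = (20 ± 12)/2,
  λ_1 = 16,  λ_2 = 4.

Step 4 — unit eigenvector for λ_1: Sigma is diagonal, so its eigenvectors are the coordinate axes. λ_1 = 16 is the diagonal entry on the second coordinate axis, hence
  v_1 = (0, 1) (||v_1|| = 1).

λ_1 = 16,  λ_2 = 4;  v_1 ≈ (0, 1)


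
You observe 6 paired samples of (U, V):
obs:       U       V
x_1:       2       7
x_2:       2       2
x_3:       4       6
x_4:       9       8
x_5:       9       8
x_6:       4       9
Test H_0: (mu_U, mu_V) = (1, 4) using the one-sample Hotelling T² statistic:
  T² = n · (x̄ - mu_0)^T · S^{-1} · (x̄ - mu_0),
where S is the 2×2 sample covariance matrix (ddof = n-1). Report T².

Step 1 — sample mean vector:
  mean(U) = (2 + 2 + 4 + 9 + 9 + 4) / 6 = 30/6 = 5
  mean(V) = (7 + 2 + 6 + 8 + 8 + 9) / 6 = 40/6 = 6.6667
  x̄ = (5, 6.6667),  deviation x̄ - mu_0 = (5, 6.6667) - (1, 4) = (4, 2.6667).

Step 2 — sample covariance matrix, S[i,j] = (1/(n-1)) · Σ_k (x_{k,i} - mean_i) · (x_{k,j} - mean_j), divisor n-1 = 5:
  S[U,U] = ((-3)·(-3) + (-3)·(-3) + (-1)·(-1) + (4)·(4) + (4)·(4) + (-1)·(-1)) / 5 = 52/5 = 10.4
  S[U,V] = ((-3)·(0.3333) + (-3)·(-4.6667) + (-1)·(-0.6667) + (4)·(1.3333) + (4)·(1.3333) + (-1)·(2.3333)) / 5 = 22/5 = 4.4
  S[V,V] = ((0.3333)·(0.3333) + (-4.6667)·(-4.6667) + (-0.6667)·(-0.6667) + (1.3333)·(1.3333) + (1.3333)·(1.3333) + (2.3333)·(2.3333)) / 5 = 31.3333/5 = 6.2667
  S = [[10.4, 4.4],
 [4.4, 6.2667]].

Step 3 — invert S. det(S) = 10.4·6.2667 - (4.4)² = 45.8133.
  S^{-1} = (1/det) · [[d, -b], [-b, a]] = [[0.1368, -0.096],
 [-0.096, 0.227]].

Step 4 — quadratic form (x̄ - mu_0)^T · S^{-1} · (x̄ - mu_0):
  S^{-1} · (x̄ - mu_0) = (0.291, 0.2212),
  (x̄ - mu_0)^T · [...] = (4)·(0.291) + (2.6667)·(0.2212) = 1.754.

Step 5 — scale by n: T² = 6 · 1.754 = 10.5239.

T² ≈ 10.5239


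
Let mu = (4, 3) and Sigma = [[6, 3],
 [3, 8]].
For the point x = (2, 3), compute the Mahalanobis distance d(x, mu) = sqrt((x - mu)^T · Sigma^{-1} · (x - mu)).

Step 1 — centre the observation: (x - mu) = (-2, 0).

Step 2 — invert Sigma. det(Sigma) = 6·8 - (3)² = 39.
  Sigma^{-1} = (1/det) · [[d, -b], [-b, a]] = [[0.2051, -0.0769],
 [-0.0769, 0.1538]].

Step 3 — form the quadratic (x - mu)^T · Sigma^{-1} · (x - mu):
  Sigma^{-1} · (x - mu) = (-0.4103, 0.1538).
  (x - mu)^T · [Sigma^{-1} · (x - mu)] = (-2)·(-0.4103) + (0)·(0.1538) = 0.8205.

Step 4 — take square root: d = √(0.8205) ≈ 0.9058.

d(x, mu) = √(0.8205) ≈ 0.9058


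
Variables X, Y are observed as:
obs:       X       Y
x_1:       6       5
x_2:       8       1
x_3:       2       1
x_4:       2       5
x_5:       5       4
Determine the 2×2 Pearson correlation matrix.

Step 1 — column means:
  mean(X) = (6 + 8 + 2 + 2 + 5) / 5 = 23/5 = 4.6
  mean(Y) = (5 + 1 + 1 + 5 + 4) / 5 = 16/5 = 3.2

Step 2 — sample variances and covariances s[i,j] = (1/(n-1)) · Σ_k (x_{k,i} - mean_i) · (x_{k,j} - mean_j), with n-1 = 4:
  s[X,X] = ((1.4)·(1.4) + (3.4)·(3.4) + (-2.6)·(-2.6) + (-2.6)·(-2.6) + (0.4)·(0.4)) / 4 = 27.2/4 = 6.8
  s[X,Y] = ((1.4)·(1.8) + (3.4)·(-2.2) + (-2.6)·(-2.2) + (-2.6)·(1.8) + (0.4)·(0.8)) / 4 = -3.6/4 = -0.9
  s[Y,Y] = ((1.8)·(1.8) + (-2.2)·(-2.2) + (-2.2)·(-2.2) + (1.8)·(1.8) + (0.8)·(0.8)) / 4 = 16.8/4 = 4.2
  Sample standard deviations s_i = √(s[i,i]):
  s(X) = √(6.8) = 2.6077
  s(Y) = √(4.2) = 2.0494

Step 3 — r_{ij} = s_{ij} / (s_i · s_j):
  r[X,X] = 1 (diagonal).
  r[X,Y] = -0.9 / (2.6077 · 2.0494) = -0.9 / 5.3442 = -0.1684
  r[Y,Y] = 1 (diagonal).

R is symmetric with unit diagonal. Assembling:

R = [[1, -0.1684],
 [-0.1684, 1]]


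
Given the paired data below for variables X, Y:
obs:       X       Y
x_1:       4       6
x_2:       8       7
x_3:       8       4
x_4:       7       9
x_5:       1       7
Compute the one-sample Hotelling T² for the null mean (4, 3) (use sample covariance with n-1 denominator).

Step 1 — sample mean vector:
  mean(X) = (4 + 8 + 8 + 7 + 1) / 5 = 28/5 = 5.6
  mean(Y) = (6 + 7 + 4 + 9 + 7) / 5 = 33/5 = 6.6
  x̄ = (5.6, 6.6),  deviation x̄ - mu_0 = (5.6, 6.6) - (4, 3) = (1.6, 3.6).

Step 2 — sample covariance matrix, S[i,j] = (1/(n-1)) · Σ_k (x_{k,i} - mean_i) · (x_{k,j} - mean_j), divisor n-1 = 4:
  S[X,X] = ((-1.6)·(-1.6) + (2.4)·(2.4) + (2.4)·(2.4) + (1.4)·(1.4) + (-4.6)·(-4.6)) / 4 = 37.2/4 = 9.3
  S[X,Y] = ((-1.6)·(-0.6) + (2.4)·(0.4) + (2.4)·(-2.6) + (1.4)·(2.4) + (-4.6)·(0.4)) / 4 = -2.8/4 = -0.7
  S[Y,Y] = ((-0.6)·(-0.6) + (0.4)·(0.4) + (-2.6)·(-2.6) + (2.4)·(2.4) + (0.4)·(0.4)) / 4 = 13.2/4 = 3.3
  S = [[9.3, -0.7],
 [-0.7, 3.3]].

Step 3 — invert S. det(S) = 9.3·3.3 - (-0.7)² = 30.2.
  S^{-1} = (1/det) · [[d, -b], [-b, a]] = [[0.1093, 0.0232],
 [0.0232, 0.3079]].

Step 4 — quadratic form (x̄ - mu_0)^T · S^{-1} · (x̄ - mu_0):
  S^{-1} · (x̄ - mu_0) = (0.2583, 1.1457),
  (x̄ - mu_0)^T · [...] = (1.6)·(0.2583) + (3.6)·(1.1457) = 4.5377.

Step 5 — scale by n: T² = 5 · 4.5377 = 22.6887.

T² ≈ 22.6887


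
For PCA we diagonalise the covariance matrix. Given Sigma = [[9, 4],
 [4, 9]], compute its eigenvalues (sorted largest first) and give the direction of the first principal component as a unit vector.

Step 1 — characteristic polynomial of 2×2 Sigma:
  det(Sigma - λI) = λ² - trace · λ + det = 0.
  trace = 9 + 9 = 18, det = 9·9 - (4)² = 65.
Step 2 — discriminant:
  Δ = trace² - 4·det = 324 - 260 = 64.
Step 3 — eigenvalues:
  λ = (trace ± √Δ)/2 = (18 ± 8)/2,
  λ_1 = 13,  λ_2 = 5.

Step 4 — unit eigenvector for λ_1: solve (Sigma - λ_1 I)v = 0. First row:
  (9 - 13)·v_x + (4)·v_y = 0, i.e. (-4)·v_x + (4)·v_y = 0,
  so v ∝ (b, λ_1 - a) = (4, 4) = u.
  ||u|| = √((4)² + (4)²) = √(32) ≈ 5.6569,
  v_1 = u/||u|| ≈ (0.7071, 0.7071) (||v_1|| = 1).

λ_1 = 13,  λ_2 = 5;  v_1 ≈ (0.7071, 0.7071)


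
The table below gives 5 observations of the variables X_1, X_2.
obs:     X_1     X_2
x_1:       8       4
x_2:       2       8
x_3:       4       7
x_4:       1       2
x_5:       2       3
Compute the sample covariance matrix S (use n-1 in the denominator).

Step 1 — column means:
  mean(X_1) = (8 + 2 + 4 + 1 + 2) / 5 = 17/5 = 3.4
  mean(X_2) = (4 + 8 + 7 + 2 + 3) / 5 = 24/5 = 4.8

Step 2 — sample covariance S[i,j] = (1/(n-1)) · Σ_k (x_{k,i} - mean_i) · (x_{k,j} - mean_j), with n-1 = 4.
  S[X_1,X_1] = ((4.6)·(4.6) + (-1.4)·(-1.4) + (0.6)·(0.6) + (-2.4)·(-2.4) + (-1.4)·(-1.4)) / 4 = 31.2/4 = 7.8
  S[X_1,X_2] = ((4.6)·(-0.8) + (-1.4)·(3.2) + (0.6)·(2.2) + (-2.4)·(-2.8) + (-1.4)·(-1.8)) / 4 = 2.4/4 = 0.6
  S[X_2,X_2] = ((-0.8)·(-0.8) + (3.2)·(3.2) + (2.2)·(2.2) + (-2.8)·(-2.8) + (-1.8)·(-1.8)) / 4 = 26.8/4 = 6.7

S is symmetric (S[j,i] = S[i,j]). Assembling:

S = [[7.8, 0.6],
 [0.6, 6.7]]


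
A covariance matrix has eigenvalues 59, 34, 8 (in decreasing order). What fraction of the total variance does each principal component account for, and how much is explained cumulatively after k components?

Step 1 — total variance = trace(Sigma) = Σ λ_i = 59 + 34 + 8 = 101.

Step 2 — fraction explained by component i = λ_i / Σ λ:
  PC1: 59/101 = 0.5842
  PC2: 34/101 = 0.3366
  PC3: 8/101 = 0.0792

Step 3 — cumulative fraction after k components = (λ_1 + ... + λ_k) / Σ λ:
  k = 1: 59/101 = 0.5842
  k = 2: (59 + 34)/101 = 93/101 = 0.9208
  k = 3: (59 + 34 + 8)/101 = 101/101 = 1

Summary (fraction, with percent):

explained: PC1 0.5842 (58.42%), PC2 0.3366 (33.66%), PC3 0.0792 (7.92%);  cumulative: 0.5842, 0.9208, 1


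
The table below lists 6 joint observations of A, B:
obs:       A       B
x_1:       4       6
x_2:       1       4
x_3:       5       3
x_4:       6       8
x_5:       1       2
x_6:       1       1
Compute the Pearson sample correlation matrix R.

Step 1 — column means:
  mean(A) = (4 + 1 + 5 + 6 + 1 + 1) / 6 = 18/6 = 3
  mean(B) = (6 + 4 + 3 + 8 + 2 + 1) / 6 = 24/6 = 4

Step 2 — sample variances and covariances s[i,j] = (1/(n-1)) · Σ_k (x_{k,i} - mean_i) · (x_{k,j} - mean_j), with n-1 = 5:
  s[A,A] = ((1)·(1) + (-2)·(-2) + (2)·(2) + (3)·(3) + (-2)·(-2) + (-2)·(-2)) / 5 = 26/5 = 5.2
  s[A,B] = ((1)·(2) + (-2)·(0) + (2)·(-1) + (3)·(4) + (-2)·(-2) + (-2)·(-3)) / 5 = 22/5 = 4.4
  s[B,B] = ((2)·(2) + (0)·(0) + (-1)·(-1) + (4)·(4) + (-2)·(-2) + (-3)·(-3)) / 5 = 34/5 = 6.8
  Sample standard deviations s_i = √(s[i,i]):
  s(A) = √(5.2) = 2.2804
  s(B) = √(6.8) = 2.6077

Step 3 — r_{ij} = s_{ij} / (s_i · s_j):
  r[A,A] = 1 (diagonal).
  r[A,B] = 4.4 / (2.2804 · 2.6077) = 4.4 / 5.9464 = 0.7399
  r[B,B] = 1 (diagonal).

R is symmetric with unit diagonal. Assembling:

R = [[1, 0.7399],
 [0.7399, 1]]


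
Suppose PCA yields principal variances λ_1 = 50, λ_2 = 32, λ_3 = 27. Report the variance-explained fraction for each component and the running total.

Step 1 — total variance = trace(Sigma) = Σ λ_i = 50 + 32 + 27 = 109.

Step 2 — fraction explained by component i = λ_i / Σ λ:
  PC1: 50/109 = 0.4587
  PC2: 32/109 = 0.2936
  PC3: 27/109 = 0.2477

Step 3 — cumulative fraction after k components = (λ_1 + ... + λ_k) / Σ λ:
  k = 1: 50/109 = 0.4587
  k = 2: (50 + 32)/109 = 82/109 = 0.7523
  k = 3: (50 + 32 + 27)/109 = 109/109 = 1

Summary (fraction, with percent):

explained: PC1 0.4587 (45.87%), PC2 0.2936 (29.36%), PC3 0.2477 (24.77%);  cumulative: 0.4587, 0.7523, 1


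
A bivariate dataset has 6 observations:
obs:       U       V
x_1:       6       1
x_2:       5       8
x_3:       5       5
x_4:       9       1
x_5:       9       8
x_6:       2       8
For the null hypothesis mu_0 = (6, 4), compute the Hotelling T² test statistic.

Step 1 — sample mean vector:
  mean(U) = (6 + 5 + 5 + 9 + 9 + 2) / 6 = 36/6 = 6
  mean(V) = (1 + 8 + 5 + 1 + 8 + 8) / 6 = 31/6 = 5.1667
  x̄ = (6, 5.1667),  deviation x̄ - mu_0 = (6, 5.1667) - (6, 4) = (0, 1.1667).

Step 2 — sample covariance matrix, S[i,j] = (1/(n-1)) · Σ_k (x_{k,i} - mean_i) · (x_{k,j} - mean_j), divisor n-1 = 5:
  S[U,U] = ((0)·(0) + (-1)·(-1) + (-1)·(-1) + (3)·(3) + (3)·(3) + (-4)·(-4)) / 5 = 36/5 = 7.2
  S[U,V] = ((0)·(-4.1667) + (-1)·(2.8333) + (-1)·(-0.1667) + (3)·(-4.1667) + (3)·(2.8333) + (-4)·(2.8333)) / 5 = -18/5 = -3.6
  S[V,V] = ((-4.1667)·(-4.1667) + (2.8333)·(2.8333) + (-0.1667)·(-0.1667) + (-4.1667)·(-4.1667) + (2.8333)·(2.8333) + (2.8333)·(2.8333)) / 5 = 58.8333/5 = 11.7667
  S = [[7.2, -3.6],
 [-3.6, 11.7667]].

Step 3 — invert S. det(S) = 7.2·11.7667 - (-3.6)² = 71.76.
  S^{-1} = (1/det) · [[d, -b], [-b, a]] = [[0.164, 0.0502],
 [0.0502, 0.1003]].

Step 4 — quadratic form (x̄ - mu_0)^T · S^{-1} · (x̄ - mu_0):
  S^{-1} · (x̄ - mu_0) = (0.0585, 0.1171),
  (x̄ - mu_0)^T · [...] = (0)·(0.0585) + (1.1667)·(0.1171) = 0.1366.

Step 5 — scale by n: T² = 6 · 0.1366 = 0.8194.

T² ≈ 0.8194


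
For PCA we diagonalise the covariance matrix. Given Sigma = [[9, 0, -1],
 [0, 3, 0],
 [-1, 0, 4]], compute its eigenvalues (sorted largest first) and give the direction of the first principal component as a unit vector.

Step 1 — characteristic polynomial p(λ) = det(λI - Sigma) = λ³ - tr·λ² + c_1·λ - det, where tr = trace, c_1 = sum of the principal 2×2 minors, det = det(Sigma):
  tr = 9 + 3 + 4 = 16,
  c_1 = (9·3 - (0)²) + (9·4 - (-1)²) + (3·4 - (0)²) = 27 + 35 + 12 = 74,
  det = 9·(3·4 - (0)²) - (0)·((0)·4 - (0)·(-1)) + (-1)·((0)·(0) - 3·(-1)) = 9·(12) - (0)·(0) + (-1)·(3) = 105.
  So p(λ) = λ³ - 16λ² + 74λ - 105.
Step 2 — look for an integer root (rational root theorem: any rational root is an integer divisor of 105). Testing λ = 3:
  p(3) = 27 - 144 + 222 - 105 = 0  ✓
  Dividing out (λ - 3): p(λ) = (λ - 3)(λ² - 13λ + 35).
Step 3 — remaining eigenvalues from the quadratic λ² - 13λ + 35 = 0:
  Δ = 13² - 4·35 = 169 - 140 = 29,  λ = (13 ± √29)/2 = (13 ± 5.3852)/2 ≈ 9.1926 or 3.8074.
  Sorted: λ_1 = 9.1926,  λ_2 = 3.8074,  λ_3 = 3  (check: sum = 16 = tr ✓).

Step 4 — unit eigenvector for λ_1 ≈ 9.1926: v spans the null space of (Sigma - λ_1 I), whose rows are
  r_1 = (-0.1926, 0, -1),  r_2 = (0, -6.1926, 0),  r_3 = (-1, 0, -5.1926).
  v is orthogonal to every row, so take v ∝ r_1 × r_2 = ((0)·(0) - (-1)·(-6.1926), (-1)·(0) - (-0.1926)·(0), (-0.1926)·(-6.1926) - (0)·(0)) ≈ (-6.1926, 0, 1.1926).
  Rescale (multiply by -1 so the first nonzero entry is positive): u = (6.1926, 0, -1.1926).
  ||u|| = √((6.1926)² + (0)² + (-1.1926)²) = √(39.7703) ≈ 6.3064,  v_1 = u/||u|| ≈ (0.982, 0, -0.1891) (||v_1|| = 1).

λ_1 = 9.1926,  λ_2 = 3.8074,  λ_3 = 3;  v_1 ≈ (0.982, 0, -0.1891)


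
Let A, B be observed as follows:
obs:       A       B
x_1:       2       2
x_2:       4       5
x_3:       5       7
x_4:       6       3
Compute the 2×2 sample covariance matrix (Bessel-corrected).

Step 1 — column means:
  mean(A) = (2 + 4 + 5 + 6) / 4 = 17/4 = 4.25
  mean(B) = (2 + 5 + 7 + 3) / 4 = 17/4 = 4.25

Step 2 — sample covariance S[i,j] = (1/(n-1)) · Σ_k (x_{k,i} - mean_i) · (x_{k,j} - mean_j), with n-1 = 3.
  S[A,A] = ((-2.25)·(-2.25) + (-0.25)·(-0.25) + (0.75)·(0.75) + (1.75)·(1.75)) / 3 = 8.75/3 = 2.9167
  S[A,B] = ((-2.25)·(-2.25) + (-0.25)·(0.75) + (0.75)·(2.75) + (1.75)·(-1.25)) / 3 = 4.75/3 = 1.5833
  S[B,B] = ((-2.25)·(-2.25) + (0.75)·(0.75) + (2.75)·(2.75) + (-1.25)·(-1.25)) / 3 = 14.75/3 = 4.9167

S is symmetric (S[j,i] = S[i,j]). Assembling:

S = [[2.9167, 1.5833],
 [1.5833, 4.9167]]


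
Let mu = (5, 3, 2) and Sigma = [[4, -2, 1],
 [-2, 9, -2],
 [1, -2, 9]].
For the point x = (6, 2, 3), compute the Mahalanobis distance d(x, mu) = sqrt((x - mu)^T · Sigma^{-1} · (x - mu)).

Step 1 — centre the observation: (x - mu) = (1, -1, 1).

Step 2 — invert Sigma (cofactor / det for 3×3, or solve directly):
  Sigma^{-1} = [[0.2841, 0.059, -0.0185],
 [0.059, 0.1292, 0.0221],
 [-0.0185, 0.0221, 0.1181]].

Step 3 — form the quadratic (x - mu)^T · Sigma^{-1} · (x - mu):
  Sigma^{-1} · (x - mu) = (0.2066, -0.048, 0.0775).
  (x - mu)^T · [Sigma^{-1} · (x - mu)] = (1)·(0.2066) + (-1)·(-0.048) + (1)·(0.0775) = 0.3321.

Step 4 — take square root: d = √(0.3321) ≈ 0.5763.

d(x, mu) = √(0.3321) ≈ 0.5763


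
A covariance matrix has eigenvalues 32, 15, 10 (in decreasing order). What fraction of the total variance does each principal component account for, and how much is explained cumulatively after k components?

Step 1 — total variance = trace(Sigma) = Σ λ_i = 32 + 15 + 10 = 57.

Step 2 — fraction explained by component i = λ_i / Σ λ:
  PC1: 32/57 = 0.5614
  PC2: 15/57 = 0.2632
  PC3: 10/57 = 0.1754

Step 3 — cumulative fraction after k components = (λ_1 + ... + λ_k) / Σ λ:
  k = 1: 32/57 = 0.5614
  k = 2: (32 + 15)/57 = 47/57 = 0.8246
  k = 3: (32 + 15 + 10)/57 = 57/57 = 1

Summary (fraction, with percent):

explained: PC1 0.5614 (56.14%), PC2 0.2632 (26.32%), PC3 0.1754 (17.54%);  cumulative: 0.5614, 0.8246, 1


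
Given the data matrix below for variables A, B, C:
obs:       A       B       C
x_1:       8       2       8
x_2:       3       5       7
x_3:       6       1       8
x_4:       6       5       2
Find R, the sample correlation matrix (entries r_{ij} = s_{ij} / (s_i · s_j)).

Step 1 — column means:
  mean(A) = (8 + 3 + 6 + 6) / 4 = 23/4 = 5.75
  mean(B) = (2 + 5 + 1 + 5) / 4 = 13/4 = 3.25
  mean(C) = (8 + 7 + 8 + 2) / 4 = 25/4 = 6.25

Step 2 — sample variances and covariances s[i,j] = (1/(n-1)) · Σ_k (x_{k,i} - mean_i) · (x_{k,j} - mean_j), with n-1 = 3:
  s[A,A] = ((2.25)·(2.25) + (-2.75)·(-2.75) + (0.25)·(0.25) + (0.25)·(0.25)) / 3 = 12.75/3 = 4.25
  s[A,B] = ((2.25)·(-1.25) + (-2.75)·(1.75) + (0.25)·(-2.25) + (0.25)·(1.75)) / 3 = -7.75/3 = -2.5833
  s[A,C] = ((2.25)·(1.75) + (-2.75)·(0.75) + (0.25)·(1.75) + (0.25)·(-4.25)) / 3 = 1.25/3 = 0.4167
  s[B,B] = ((-1.25)·(-1.25) + (1.75)·(1.75) + (-2.25)·(-2.25) + (1.75)·(1.75)) / 3 = 12.75/3 = 4.25
  s[B,C] = ((-1.25)·(1.75) + (1.75)·(0.75) + (-2.25)·(1.75) + (1.75)·(-4.25)) / 3 = -12.25/3 = -4.0833
  s[C,C] = ((1.75)·(1.75) + (0.75)·(0.75) + (1.75)·(1.75) + (-4.25)·(-4.25)) / 3 = 24.75/3 = 8.25
  Sample standard deviations s_i = √(s[i,i]):
  s(A) = √(4.25) = 2.0616
  s(B) = √(4.25) = 2.0616
  s(C) = √(8.25) = 2.8723

Step 3 — r_{ij} = s_{ij} / (s_i · s_j):
  r[A,A] = 1 (diagonal).
  r[A,B] = -2.5833 / (2.0616 · 2.0616) = -2.5833 / 4.25 = -0.6078
  r[A,C] = 0.4167 / (2.0616 · 2.8723) = 0.4167 / 5.9214 = 0.0704
  r[B,B] = 1 (diagonal).
  r[B,C] = -4.0833 / (2.0616 · 2.8723) = -4.0833 / 5.9214 = -0.6896
  r[C,C] = 1 (diagonal).

R is symmetric with unit diagonal. Assembling:

R = [[1, -0.6078, 0.0704],
 [-0.6078, 1, -0.6896],
 [0.0704, -0.6896, 1]]


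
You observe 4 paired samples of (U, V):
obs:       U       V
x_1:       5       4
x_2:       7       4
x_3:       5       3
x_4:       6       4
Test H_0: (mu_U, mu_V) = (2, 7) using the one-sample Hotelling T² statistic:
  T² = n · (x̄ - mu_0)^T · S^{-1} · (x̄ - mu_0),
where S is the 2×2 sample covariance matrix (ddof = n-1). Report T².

Step 1 — sample mean vector:
  mean(U) = (5 + 7 + 5 + 6) / 4 = 23/4 = 5.75
  mean(V) = (4 + 4 + 3 + 4) / 4 = 15/4 = 3.75
  x̄ = (5.75, 3.75),  deviation x̄ - mu_0 = (5.75, 3.75) - (2, 7) = (3.75, -3.25).

Step 2 — sample covariance matrix, S[i,j] = (1/(n-1)) · Σ_k (x_{k,i} - mean_i) · (x_{k,j} - mean_j), divisor n-1 = 3:
  S[U,U] = ((-0.75)·(-0.75) + (1.25)·(1.25) + (-0.75)·(-0.75) + (0.25)·(0.25)) / 3 = 2.75/3 = 0.9167
  S[U,V] = ((-0.75)·(0.25) + (1.25)·(0.25) + (-0.75)·(-0.75) + (0.25)·(0.25)) / 3 = 0.75/3 = 0.25
  S[V,V] = ((0.25)·(0.25) + (0.25)·(0.25) + (-0.75)·(-0.75) + (0.25)·(0.25)) / 3 = 0.75/3 = 0.25
  S = [[0.9167, 0.25],
 [0.25, 0.25]].

Step 3 — invert S. det(S) = 0.9167·0.25 - (0.25)² = 0.1667.
  S^{-1} = (1/det) · [[d, -b], [-b, a]] = [[1.5, -1.5],
 [-1.5, 5.5]].

Step 4 — quadratic form (x̄ - mu_0)^T · S^{-1} · (x̄ - mu_0):
  S^{-1} · (x̄ - mu_0) = (10.5, -23.5),
  (x̄ - mu_0)^T · [...] = (3.75)·(10.5) + (-3.25)·(-23.5) = 115.75.

Step 5 — scale by n: T² = 4 · 115.75 = 463.

T² ≈ 463


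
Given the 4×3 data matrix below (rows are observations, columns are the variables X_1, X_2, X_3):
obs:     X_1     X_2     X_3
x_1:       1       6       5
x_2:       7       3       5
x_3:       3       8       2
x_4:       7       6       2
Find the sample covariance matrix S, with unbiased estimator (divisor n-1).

Step 1 — column means:
  mean(X_1) = (1 + 7 + 3 + 7) / 4 = 18/4 = 4.5
  mean(X_2) = (6 + 3 + 8 + 6) / 4 = 23/4 = 5.75
  mean(X_3) = (5 + 5 + 2 + 2) / 4 = 14/4 = 3.5

Step 2 — sample covariance S[i,j] = (1/(n-1)) · Σ_k (x_{k,i} - mean_i) · (x_{k,j} - mean_j), with n-1 = 3.
  S[X_1,X_1] = ((-3.5)·(-3.5) + (2.5)·(2.5) + (-1.5)·(-1.5) + (2.5)·(2.5)) / 3 = 27/3 = 9
  S[X_1,X_2] = ((-3.5)·(0.25) + (2.5)·(-2.75) + (-1.5)·(2.25) + (2.5)·(0.25)) / 3 = -10.5/3 = -3.5
  S[X_1,X_3] = ((-3.5)·(1.5) + (2.5)·(1.5) + (-1.5)·(-1.5) + (2.5)·(-1.5)) / 3 = -3/3 = -1
  S[X_2,X_2] = ((0.25)·(0.25) + (-2.75)·(-2.75) + (2.25)·(2.25) + (0.25)·(0.25)) / 3 = 12.75/3 = 4.25
  S[X_2,X_3] = ((0.25)·(1.5) + (-2.75)·(1.5) + (2.25)·(-1.5) + (0.25)·(-1.5)) / 3 = -7.5/3 = -2.5
  S[X_3,X_3] = ((1.5)·(1.5) + (1.5)·(1.5) + (-1.5)·(-1.5) + (-1.5)·(-1.5)) / 3 = 9/3 = 3

S is symmetric (S[j,i] = S[i,j]). Assembling:

S = [[9, -3.5, -1],
 [-3.5, 4.25, -2.5],
 [-1, -2.5, 3]]


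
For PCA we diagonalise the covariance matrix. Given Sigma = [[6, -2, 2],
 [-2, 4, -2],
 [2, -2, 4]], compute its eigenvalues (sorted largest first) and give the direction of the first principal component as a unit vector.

Step 1 — characteristic polynomial p(λ) = det(λI - Sigma) = λ³ - tr·λ² + c_1·λ - det, where tr = trace, c_1 = sum of the principal 2×2 minors, det = det(Sigma):
  tr = 6 + 4 + 4 = 14,
  c_1 = (6·4 - (-2)²) + (6·4 - (2)²) + (4·4 - (-2)²) = 20 + 20 + 12 = 52,
  det = 6·(4·4 - (-2)²) - (-2)·((-2)·4 - (-2)·(2)) + (2)·((-2)·(-2) - 4·(2)) = 6·(12) - (-2)·(-4) + (2)·(-4) = 56.
  So p(λ) = λ³ - 14λ² + 52λ - 56.
Step 2 — look for an integer root (rational root theorem: any rational root is an integer divisor of 56). Testing λ = 2:
  p(2) = 8 - 56 + 104 - 56 = 0  ✓
  Dividing out (λ - 2): p(λ) = (λ - 2)(λ² - 12λ + 28).
Step 3 — remaining eigenvalues from the quadratic λ² - 12λ + 28 = 0:
  Δ = 12² - 4·28 = 144 - 112 = 32,  λ = (12 ± √32)/2 = (12 ± 5.6569)/2 ≈ 8.8284 or 3.1716.
  Sorted: λ_1 = 8.8284,  λ_2 = 3.1716,  λ_3 = 2  (check: sum = 14 = tr ✓).

Step 4 — unit eigenvector for λ_1 ≈ 8.8284: v spans the null space of (Sigma - λ_1 I), whose rows are
  r_1 = (-2.8284, -2, 2),  r_2 = (-2, -4.8284, -2),  r_3 = (2, -2, -4.8284).
  v is orthogonal to every row, so take v ∝ r_1 × r_2 = ((-2)·(-2) - (2)·(-4.8284), (2)·(-2) - (-2.8284)·(-2), (-2.8284)·(-4.8284) - (-2)·(-2)) ≈ (13.6569, -9.6569, 9.6569).
  Let u = (13.6569, -9.6569, 9.6569).
  ||u|| = √((13.6569)² + (-9.6569)² + (9.6569)²) = √(373.0193) ≈ 19.3137,  v_1 = u/||u|| ≈ (0.7071, -0.5, 0.5) (||v_1|| = 1).

λ_1 = 8.8284,  λ_2 = 3.1716,  λ_3 = 2;  v_1 ≈ (0.7071, -0.5, 0.5)


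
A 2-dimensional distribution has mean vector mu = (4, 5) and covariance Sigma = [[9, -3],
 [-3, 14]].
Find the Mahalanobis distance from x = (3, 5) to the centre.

Step 1 — centre the observation: (x - mu) = (-1, 0).

Step 2 — invert Sigma. det(Sigma) = 9·14 - (-3)² = 117.
  Sigma^{-1} = (1/det) · [[d, -b], [-b, a]] = [[0.1197, 0.0256],
 [0.0256, 0.0769]].

Step 3 — form the quadratic (x - mu)^T · Sigma^{-1} · (x - mu):
  Sigma^{-1} · (x - mu) = (-0.1197, -0.0256).
  (x - mu)^T · [Sigma^{-1} · (x - mu)] = (-1)·(-0.1197) + (0)·(-0.0256) = 0.1197.

Step 4 — take square root: d = √(0.1197) ≈ 0.3459.

d(x, mu) = √(0.1197) ≈ 0.3459


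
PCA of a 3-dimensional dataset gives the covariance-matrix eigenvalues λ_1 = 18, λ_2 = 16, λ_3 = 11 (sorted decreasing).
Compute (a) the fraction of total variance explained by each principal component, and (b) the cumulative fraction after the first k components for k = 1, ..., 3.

Step 1 — total variance = trace(Sigma) = Σ λ_i = 18 + 16 + 11 = 45.

Step 2 — fraction explained by component i = λ_i / Σ λ:
  PC1: 18/45 = 0.4
  PC2: 16/45 = 0.3556
  PC3: 11/45 = 0.2444

Step 3 — cumulative fraction after k components = (λ_1 + ... + λ_k) / Σ λ:
  k = 1: 18/45 = 0.4
  k = 2: (18 + 16)/45 = 34/45 = 0.7556
  k = 3: (18 + 16 + 11)/45 = 45/45 = 1

Summary (fraction, with percent):

explained: PC1 0.4 (40%), PC2 0.3556 (35.56%), PC3 0.2444 (24.44%);  cumulative: 0.4, 0.7556, 1


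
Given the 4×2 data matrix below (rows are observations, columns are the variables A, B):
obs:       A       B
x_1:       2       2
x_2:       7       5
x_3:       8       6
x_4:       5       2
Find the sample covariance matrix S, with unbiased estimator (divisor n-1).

Step 1 — column means:
  mean(A) = (2 + 7 + 8 + 5) / 4 = 22/4 = 5.5
  mean(B) = (2 + 5 + 6 + 2) / 4 = 15/4 = 3.75

Step 2 — sample covariance S[i,j] = (1/(n-1)) · Σ_k (x_{k,i} - mean_i) · (x_{k,j} - mean_j), with n-1 = 3.
  S[A,A] = ((-3.5)·(-3.5) + (1.5)·(1.5) + (2.5)·(2.5) + (-0.5)·(-0.5)) / 3 = 21/3 = 7
  S[A,B] = ((-3.5)·(-1.75) + (1.5)·(1.25) + (2.5)·(2.25) + (-0.5)·(-1.75)) / 3 = 14.5/3 = 4.8333
  S[B,B] = ((-1.75)·(-1.75) + (1.25)·(1.25) + (2.25)·(2.25) + (-1.75)·(-1.75)) / 3 = 12.75/3 = 4.25

S is symmetric (S[j,i] = S[i,j]). Assembling:

S = [[7, 4.8333],
 [4.8333, 4.25]]


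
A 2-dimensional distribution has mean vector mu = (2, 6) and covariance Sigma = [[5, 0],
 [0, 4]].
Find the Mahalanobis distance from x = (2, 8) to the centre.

Step 1 — centre the observation: (x - mu) = (0, 2).

Step 2 — invert Sigma. det(Sigma) = 5·4 - (0)² = 20.
  Sigma^{-1} = (1/det) · [[d, -b], [-b, a]] = [[0.2, 0],
 [0, 0.25]].

Step 3 — form the quadratic (x - mu)^T · Sigma^{-1} · (x - mu):
  Sigma^{-1} · (x - mu) = (0, 0.5).
  (x - mu)^T · [Sigma^{-1} · (x - mu)] = (0)·(0) + (2)·(0.5) = 1.

Step 4 — take square root: d = √(1) ≈ 1.

d(x, mu) = √(1) ≈ 1
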